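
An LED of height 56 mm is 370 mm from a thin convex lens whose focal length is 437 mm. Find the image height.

1/d_i = 1/f − 1/d_o = 1/(437.0) − 1/(370) = -0.0004144, so d_i = -2413 mm.
m = −d_i/d_o = +6.522.
|h_i| = |m|·h_o = 6.522 × 56 = 365 mm. The image is virtual, upright and enlarged, on the same side as the object.

365 mm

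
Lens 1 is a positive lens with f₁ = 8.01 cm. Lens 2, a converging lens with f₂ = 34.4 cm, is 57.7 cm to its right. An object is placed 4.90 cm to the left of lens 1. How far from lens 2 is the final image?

67.3 cm

Lens 1: 1/d_i1 = 1/f₁ − 1/d_o1 = 1/(8.01) − 1/(4.90) = -0.07924, so d_i1 = -12.62 cm.
The intermediate image is 12.62 cm to the left of lens 1 (virtual), which is 57.7 − (-12.62) = 70.32 cm to the left of lens 2, so d_o2 = +70.32 cm.
Lens 2: 1/d_i2 = 1/f₂ − 1/d_o2 = 1/(34.4) − 1/(70.32) = 0.01485, so d_i2 = 67.3 cm.
The final image is real, 67.3 cm to the right of lens 2 (overall magnification ≈ -2.5).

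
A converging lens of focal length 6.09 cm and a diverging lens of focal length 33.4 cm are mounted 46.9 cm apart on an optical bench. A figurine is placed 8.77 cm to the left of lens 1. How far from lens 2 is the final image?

Lens 1: 1/d_i1 = 1/f₁ − 1/d_o1 = 1/(6.09) − 1/(8.77) = 0.05018, so d_i1 = 19.93 cm.
The intermediate image is 19.93 cm to the right of lens 1, which is 46.9 − (19.93) = 26.97 cm to the left of lens 2, so d_o2 = +26.97 cm.
Lens 2 is diverging, so f₂ = −33.4 cm.
Lens 2: 1/d_i2 = 1/f₂ − 1/d_o2 = 1/(-33.4) − 1/(26.97) = -0.06702, so d_i2 = -14.9 cm.
The final image is virtual, 14.9 cm to the left of lens 2 (overall magnification ≈ -1.3).

14.9 cm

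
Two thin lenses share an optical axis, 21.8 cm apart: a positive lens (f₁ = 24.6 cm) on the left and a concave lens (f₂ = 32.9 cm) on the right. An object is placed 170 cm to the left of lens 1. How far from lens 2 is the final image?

Lens 1: 1/d_i1 = 1/f₁ − 1/d_o1 = 1/(24.6) − 1/(170) = 0.03477, so d_i1 = 28.76 cm.
The intermediate image is 28.76 cm to the right of lens 1, which lies 6.960 cm to the right of lens 2 — a virtual object — so d_o2 = −6.960 cm.
Lens 2 is diverging, so f₂ = −32.9 cm.
Lens 2: 1/d_i2 = 1/f₂ − 1/d_o2 = 1/(-32.9) − 1/(-6.960) = 0.1133, so d_i2 = 8.83 cm.
The final image is real, 8.83 cm to the right of lens 2 (overall magnification ≈ -0.21).

8.83 cm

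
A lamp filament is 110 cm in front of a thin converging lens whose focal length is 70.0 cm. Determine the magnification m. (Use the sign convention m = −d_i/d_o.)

m = -1.75

1/d_i = 1/f − 1/d_o = 1/(70.00) − 1/(110) = 0.005195, so d_i = 192.5 cm.
m = −d_i/d_o = −(192.5)/(110) = -1.75.
The image is real, inverted and enlarged, on the far side of the lens.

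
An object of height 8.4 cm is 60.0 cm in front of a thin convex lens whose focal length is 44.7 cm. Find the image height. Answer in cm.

24.5 cm

1/d_i = 1/f − 1/d_o = 1/(44.70) − 1/(60.0) = 0.005705, so d_i = 175.3 cm.
m = −d_i/d_o = -2.922.
|h_i| = |m|·h_o = 2.922 × 8.4 = 24.5 cm. The image is real, inverted and enlarged, on the far side of the lens.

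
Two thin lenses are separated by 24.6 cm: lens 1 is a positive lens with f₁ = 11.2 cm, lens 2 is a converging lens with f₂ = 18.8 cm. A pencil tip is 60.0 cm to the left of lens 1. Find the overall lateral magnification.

m = -0.541

Lens 1: 1/d_i1 = 1/(11.2) − 1/(60.0) = 0.07262, so d_i1 = 13.77 cm; m₁ = −d_i1/d_o1 = -0.2295.
d_o2 = 24.6 − (13.77) = 10.83 cm.
Lens 2: 1/d_i2 = 1/(18.8) − 1/(10.83) = -0.03914, so d_i2 = -25.55 cm; m₂ = −d_i2/d_o2 = +2.359.
m = m₁·m₂ = (-0.2295)(+2.359) = -0.541.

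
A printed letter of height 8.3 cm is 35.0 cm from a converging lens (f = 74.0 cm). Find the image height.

15.7 cm

1/d_i = 1/f − 1/d_o = 1/(74.00) − 1/(35.0) = -0.01506, so d_i = -66.41 cm.
m = −d_i/d_o = +1.897.
|h_i| = |m|·h_o = 1.897 × 8.3 = 15.7 cm. The image is virtual, upright and enlarged, on the same side as the object.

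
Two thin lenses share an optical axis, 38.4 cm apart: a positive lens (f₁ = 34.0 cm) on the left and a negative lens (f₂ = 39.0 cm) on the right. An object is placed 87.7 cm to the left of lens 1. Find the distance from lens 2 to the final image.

30.5 cm

Lens 1: 1/d_i1 = 1/f₁ − 1/d_o1 = 1/(34.0) − 1/(87.7) = 0.01801, so d_i1 = 55.53 cm.
The intermediate image is 55.53 cm to the right of lens 1, which lies 17.13 cm to the right of lens 2 — a virtual object — so d_o2 = −17.13 cm.
Lens 2 is diverging, so f₂ = −39.0 cm.
Lens 2: 1/d_i2 = 1/f₂ − 1/d_o2 = 1/(-39.0) − 1/(-17.13) = 0.03274, so d_i2 = 30.5 cm.
The final image is real, 30.5 cm to the right of lens 2 (overall magnification ≈ -1.1).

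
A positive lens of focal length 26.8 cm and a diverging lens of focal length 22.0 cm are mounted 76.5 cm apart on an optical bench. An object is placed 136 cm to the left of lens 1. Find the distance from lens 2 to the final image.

Lens 1: 1/d_i1 = 1/f₁ − 1/d_o1 = 1/(26.8) − 1/(136) = 0.02996, so d_i1 = 33.38 cm.
The intermediate image is 33.38 cm to the right of lens 1, which is 76.5 − (33.38) = 43.12 cm to the left of lens 2, so d_o2 = +43.12 cm.
Lens 2 is diverging, so f₂ = −22.0 cm.
Lens 2: 1/d_i2 = 1/f₂ − 1/d_o2 = 1/(-22.0) − 1/(43.12) = -0.06865, so d_i2 = -14.6 cm.
The final image is virtual, 14.6 cm to the left of lens 2 (overall magnification ≈ -0.083).

14.6 cm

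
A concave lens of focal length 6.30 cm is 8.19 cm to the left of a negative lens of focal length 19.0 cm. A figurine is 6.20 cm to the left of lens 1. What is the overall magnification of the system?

f₁ = −6.30 cm (diverging).
Lens 1: 1/d_i1 = 1/(-6.30) − 1/(6.20) = -0.3200, so d_i1 = -3.125 cm; m₁ = −d_i1/d_o1 = +0.5040.
d_o2 = 8.19 − (-3.125) = 11.31 cm.
f₂ = −19.0 cm (diverging).
Lens 2: 1/d_i2 = 1/(-19.0) − 1/(11.31) = -0.1410, so d_i2 = -7.090 cm; m₂ = −d_i2/d_o2 = +0.6269.
m = m₁·m₂ = (+0.5040)(+0.6269) = +0.316.

m = +0.316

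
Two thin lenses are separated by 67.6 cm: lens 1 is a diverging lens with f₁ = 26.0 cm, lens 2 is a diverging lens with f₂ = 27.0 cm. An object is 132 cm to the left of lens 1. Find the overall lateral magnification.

m = +0.0382

f₁ = −26.0 cm (diverging).
Lens 1: 1/d_i1 = 1/(-26.0) − 1/(132) = -0.04604, so d_i1 = -21.72 cm; m₁ = −d_i1/d_o1 = +0.1645.
d_o2 = 67.6 − (-21.72) = 89.32 cm.
f₂ = −27.0 cm (diverging).
Lens 2: 1/d_i2 = 1/(-27.0) − 1/(89.32) = -0.04823, so d_i2 = -20.73 cm; m₂ = −d_i2/d_o2 = +0.2321.
m = m₁·m₂ = (+0.1645)(+0.2321) = +0.0382.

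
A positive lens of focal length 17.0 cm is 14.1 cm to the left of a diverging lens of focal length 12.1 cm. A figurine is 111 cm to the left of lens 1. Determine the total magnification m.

Lens 1: 1/d_i1 = 1/(17.0) − 1/(111) = 0.04981, so d_i1 = 20.07 cm; m₁ = −d_i1/d_o1 = -0.1808.
d_o2 = 14.1 − (20.07) = -5.970 cm (virtual object).
f₂ = −12.1 cm (diverging).
Lens 2: 1/d_i2 = 1/(-12.1) − 1/(-5.970) = 0.08486, so d_i2 = 11.78 cm; m₂ = −d_i2/d_o2 = +1.974.
m = m₁·m₂ = (-0.1808)(+1.974) = -0.357.

m = -0.357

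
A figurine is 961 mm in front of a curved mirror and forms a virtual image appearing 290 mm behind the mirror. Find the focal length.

Virtual image ⇒ d_i = −290 mm.
1/f = 1/d_o + 1/d_i = 1/(961) + 1/(-290) = -0.002408, so f = -415 mm.
Since f is negative, the curved mirror is convex.

f = -415 mm (convex)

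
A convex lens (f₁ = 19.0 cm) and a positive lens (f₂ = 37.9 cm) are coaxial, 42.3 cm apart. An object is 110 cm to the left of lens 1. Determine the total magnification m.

m = -0.426

Lens 1: 1/d_i1 = 1/(19.0) − 1/(110) = 0.04354, so d_i1 = 22.97 cm; m₁ = −d_i1/d_o1 = -0.2088.
d_o2 = 42.3 − (22.97) = 19.33 cm.
Lens 2: 1/d_i2 = 1/(37.9) − 1/(19.33) = -0.02535, so d_i2 = -39.45 cm; m₂ = −d_i2/d_o2 = +2.041.
m = m₁·m₂ = (-0.2088)(+2.041) = -0.426.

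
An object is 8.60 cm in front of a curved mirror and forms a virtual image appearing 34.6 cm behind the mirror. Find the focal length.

f = 11.4 cm (concave)

Virtual image ⇒ d_i = −34.6 cm.
1/f = 1/d_o + 1/d_i = 1/(8.60) + 1/(-34.6) = 0.08738, so f = 11.4 cm.
Since f is positive, the curved mirror is concave.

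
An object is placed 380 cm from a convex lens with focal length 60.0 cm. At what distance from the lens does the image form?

Lens equation: 1/d_i = 1/f − 1/d_o = 1/(60.00) − 1/(380) = 0.01667 − 0.002632 = 0.01404, so d_i = 71.2 cm.
The image is real, inverted and reduced, on the far side of the lens.

71.2 cm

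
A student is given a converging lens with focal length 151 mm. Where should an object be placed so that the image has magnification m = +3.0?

m = −d_i/d_o ⇒ d_i = −m·d_o.
1/f = 1/d_o + 1/d_i = 1/d_o − 1/(m·d_o) = (1 − 1/m)/d_o, so d_o = f(1 − 1/m) = (151.0)(1 − 1/(+3.0)) = 101 mm.

101 mm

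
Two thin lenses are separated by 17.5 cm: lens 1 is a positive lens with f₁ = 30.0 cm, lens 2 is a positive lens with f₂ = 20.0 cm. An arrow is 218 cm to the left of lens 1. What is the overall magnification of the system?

m = -0.0856

Lens 1: 1/d_i1 = 1/(30.0) − 1/(218) = 0.02875, so d_i1 = 34.79 cm; m₁ = −d_i1/d_o1 = -0.1596.
d_o2 = 17.5 − (34.79) = -17.29 cm (virtual object).
Lens 2: 1/d_i2 = 1/(20.0) − 1/(-17.29) = 0.1078, so d_i2 = 9.273 cm; m₂ = −d_i2/d_o2 = +0.5363.
m = m₁·m₂ = (-0.1596)(+0.5363) = -0.0856.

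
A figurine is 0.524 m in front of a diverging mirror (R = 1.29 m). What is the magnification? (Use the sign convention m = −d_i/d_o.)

f = R/2 = 1.29/2 = 0.6450 m; for a diverging mirror, f = -0.6450 m.
1/d_i = 1/f − 1/d_o = 1/(-0.6450) − 1/(0.524) = -3.459, so d_i = -0.2891 m.
m = −d_i/d_o = −(-0.2891)/(0.524) = +0.552.
The image is virtual, upright and reduced, behind the mirror.

m = +0.552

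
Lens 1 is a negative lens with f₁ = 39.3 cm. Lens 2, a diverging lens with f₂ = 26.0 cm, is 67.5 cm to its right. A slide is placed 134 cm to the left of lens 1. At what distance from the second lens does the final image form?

Lens 1 is diverging, so f₁ = −39.3 cm.
Lens 1: 1/d_i1 = 1/f₁ − 1/d_o1 = 1/(-39.3) − 1/(134) = -0.03291, so d_i1 = -30.39 cm.
The intermediate image is 30.39 cm to the left of lens 1 (virtual), which is 67.5 − (-30.39) = 97.89 cm to the left of lens 2, so d_o2 = +97.89 cm.
Lens 2 is diverging, so f₂ = −26.0 cm.
Lens 2: 1/d_i2 = 1/f₂ − 1/d_o2 = 1/(-26.0) − 1/(97.89) = -0.04868, so d_i2 = -20.5 cm.
The final image is virtual, 20.5 cm to the left of lens 2 (overall magnification ≈ 0.048).

20.5 cm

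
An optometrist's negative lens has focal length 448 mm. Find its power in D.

For a negative lens, f = −448 mm.
f = -44.8 cm = -0.448 m.
P = 1/f = 1/(-0.448 m) = -2.23 D.

P = -2.23 D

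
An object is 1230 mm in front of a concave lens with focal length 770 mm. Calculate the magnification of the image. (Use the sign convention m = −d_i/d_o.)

m = +0.385

For a concave lens, f = -770 mm.
1/d_i = 1/f − 1/d_o = 1/(-770.0) − 1/(1230) = -0.002112, so d_i = -473.5 mm.
m = −d_i/d_o = −(-473.5)/(1230) = +0.385.
The image is virtual, upright and reduced, on the same side as the object.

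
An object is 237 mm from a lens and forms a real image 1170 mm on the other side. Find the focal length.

f = 197 mm (converging)

Real image ⇒ d_i = +1170 mm.
1/f = 1/d_o + 1/d_i = 1/(237) + 1/(1170) = 0.005074, so f = 197 mm.
Since f is positive, the lens is converging.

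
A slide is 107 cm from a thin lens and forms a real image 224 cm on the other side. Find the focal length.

f = 72.4 cm (converging)

Real image ⇒ d_i = +224 cm.
1/f = 1/d_o + 1/d_i = 1/(107) + 1/(224) = 0.01381, so f = 72.4 cm.
Since f is positive, the thin lens is converging.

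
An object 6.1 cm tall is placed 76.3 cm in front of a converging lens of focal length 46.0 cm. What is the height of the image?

1/d_i = 1/f − 1/d_o = 1/(46.00) − 1/(76.3) = 0.008633, so d_i = 115.8 cm.
m = −d_i/d_o = -1.518.
|h_i| = |m|·h_o = 1.518 × 6.1 = 9.26 cm. The image is real, inverted and enlarged, on the far side of the lens.

9.26 cm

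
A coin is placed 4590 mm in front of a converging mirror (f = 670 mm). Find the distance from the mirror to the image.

785 mm

Mirror equation: 1/d_i = 1/f − 1/d_o = 1/(670.0) − 1/(4590) = 0.001493 − 0.0002179 = 0.001275, so d_i = 785 mm.
The image is real, inverted and reduced, in front of the mirror.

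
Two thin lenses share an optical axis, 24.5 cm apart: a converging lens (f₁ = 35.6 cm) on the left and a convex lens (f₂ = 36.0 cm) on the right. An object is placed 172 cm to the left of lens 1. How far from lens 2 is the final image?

Lens 1: 1/d_i1 = 1/f₁ − 1/d_o1 = 1/(35.6) − 1/(172) = 0.02228, so d_i1 = 44.89 cm.
The intermediate image is 44.89 cm to the right of lens 1, which lies 20.39 cm to the right of lens 2 — a virtual object — so d_o2 = −20.39 cm.
Lens 2: 1/d_i2 = 1/f₂ − 1/d_o2 = 1/(36.0) − 1/(-20.39) = 0.07682, so d_i2 = 13.0 cm.
The final image is real, 13.0 cm to the right of lens 2 (overall magnification ≈ -0.17).

13.0 cm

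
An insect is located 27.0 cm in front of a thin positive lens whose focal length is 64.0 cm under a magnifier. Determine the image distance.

46.7 cm

Thin-lens equation: 1/d_i = 1/f − 1/d_o = 1/(64.00) − 1/(27.0) = 0.01562 − 0.03704 = -0.02141, so d_i = -46.7 cm.
The image is virtual, upright and enlarged, on the same side as the object.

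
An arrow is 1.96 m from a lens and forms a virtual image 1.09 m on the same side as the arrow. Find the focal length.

f = -2.46 m (diverging)

Virtual image ⇒ d_i = −1.09 m.
1/f = 1/d_o + 1/d_i = 1/(1.96) + 1/(-1.09) = -0.4072, so f = -2.46 m.
Since f is negative, the lens is diverging.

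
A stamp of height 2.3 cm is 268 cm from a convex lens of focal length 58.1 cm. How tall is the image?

1/d_i = 1/f − 1/d_o = 1/(58.10) − 1/(268) = 0.01348, so d_i = 74.18 cm.
m = −d_i/d_o = -0.2768.
|h_i| = |m|·h_o = 0.2768 × 2.3 = 0.637 cm. The image is real, inverted and reduced, on the far side of the lens.

0.637 cm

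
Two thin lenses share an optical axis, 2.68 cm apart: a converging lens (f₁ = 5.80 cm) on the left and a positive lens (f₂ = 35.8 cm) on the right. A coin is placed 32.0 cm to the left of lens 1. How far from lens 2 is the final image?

3.92 cm

Lens 1: 1/d_i1 = 1/f₁ − 1/d_o1 = 1/(5.80) − 1/(32.0) = 0.1412, so d_i1 = 7.084 cm.
The intermediate image is 7.084 cm to the right of lens 1, which lies 4.404 cm to the right of lens 2 — a virtual object — so d_o2 = −4.404 cm.
Lens 2: 1/d_i2 = 1/f₂ − 1/d_o2 = 1/(35.8) − 1/(-4.404) = 0.2550, so d_i2 = 3.92 cm.
The final image is real, 3.92 cm to the right of lens 2 (overall magnification ≈ -0.20).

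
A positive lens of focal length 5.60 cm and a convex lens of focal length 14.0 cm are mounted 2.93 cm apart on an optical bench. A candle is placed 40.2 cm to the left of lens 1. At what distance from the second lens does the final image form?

2.85 cm

Lens 1: 1/d_i1 = 1/f₁ − 1/d_o1 = 1/(5.60) − 1/(40.2) = 0.1537, so d_i1 = 6.506 cm.
The intermediate image is 6.506 cm to the right of lens 1, which lies 3.576 cm to the right of lens 2 — a virtual object — so d_o2 = −3.576 cm.
Lens 2: 1/d_i2 = 1/f₂ − 1/d_o2 = 1/(14.0) − 1/(-3.576) = 0.3511, so d_i2 = 2.85 cm.
The final image is real, 2.85 cm to the right of lens 2 (overall magnification ≈ -0.13).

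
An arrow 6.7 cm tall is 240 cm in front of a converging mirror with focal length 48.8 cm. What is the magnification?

1/d_i = 1/f − 1/d_o = 1/(48.80) − 1/(240) = 0.01633, so d_i = 61.26 cm.
m = −d_i/d_o = −(61.26)/(240) = -0.255.
The image is real, inverted and reduced, in front of the mirror.

m = -0.255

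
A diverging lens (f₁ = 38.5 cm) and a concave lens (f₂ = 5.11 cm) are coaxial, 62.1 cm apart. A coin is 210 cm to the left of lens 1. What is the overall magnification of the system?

f₁ = −38.5 cm (diverging).
Lens 1: 1/d_i1 = 1/(-38.5) − 1/(210) = -0.03074, so d_i1 = -32.54 cm; m₁ = −d_i1/d_o1 = +0.1550.
d_o2 = 62.1 − (-32.54) = 94.64 cm.
f₂ = −5.11 cm (diverging).
Lens 2: 1/d_i2 = 1/(-5.11) − 1/(94.64) = -0.2063, so d_i2 = -4.848 cm; m₂ = −d_i2/d_o2 = +0.05123.
m = m₁·m₂ = (+0.1550)(+0.05123) = +0.00794.

m = +0.00794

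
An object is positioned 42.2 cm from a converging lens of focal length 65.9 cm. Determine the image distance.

117 cm

Thin-lens equation: 1/v = 1/f − 1/u = 1/(65.90) − 1/(42.2) = 0.01517 − 0.02370 = -0.008522, so v = -117 cm.
The image is virtual, upright and enlarged, on the same side as the object.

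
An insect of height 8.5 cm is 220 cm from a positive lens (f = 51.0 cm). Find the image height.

1/d_i = 1/f − 1/d_o = 1/(51.00) − 1/(220) = 0.01506, so d_i = 66.39 cm.
m = −d_i/d_o = -0.3018.
|h_i| = |m|·h_o = 0.3018 × 8.5 = 2.57 cm. The image is real, inverted and reduced, on the far side of the lens.

2.57 cm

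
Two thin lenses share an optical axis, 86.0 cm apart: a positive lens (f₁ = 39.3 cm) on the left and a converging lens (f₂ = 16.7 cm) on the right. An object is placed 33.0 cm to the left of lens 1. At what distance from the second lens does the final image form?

17.7 cm

Lens 1: 1/d_i1 = 1/f₁ − 1/d_o1 = 1/(39.3) − 1/(33.0) = -0.004858, so d_i1 = -205.9 cm.
The intermediate image is 205.9 cm to the left of lens 1 (virtual), which is 86.0 − (-205.9) = 291.9 cm to the left of lens 2, so d_o2 = +291.9 cm.
Lens 2: 1/d_i2 = 1/f₂ − 1/d_o2 = 1/(16.7) − 1/(291.9) = 0.05645, so d_i2 = 17.7 cm.
The final image is real, 17.7 cm to the right of lens 2 (overall magnification ≈ -0.38).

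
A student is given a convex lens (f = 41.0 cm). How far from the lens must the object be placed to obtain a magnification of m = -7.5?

m = −d_i/d_o ⇒ d_i = −m·d_o.
1/f = 1/d_o + 1/d_i = 1/d_o − 1/(m·d_o) = (1 − 1/m)/d_o, so d_o = f(1 − 1/m) = (41.00)(1 − 1/(-7.5)) = 46.5 cm.

46.5 cm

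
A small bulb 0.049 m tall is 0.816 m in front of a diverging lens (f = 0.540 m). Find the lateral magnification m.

For a diverging lens, f = -0.540 m.
1/d_i = 1/f − 1/d_o = 1/(-0.5400) − 1/(0.816) = -3.077, so d_i = -0.3250 m.
m = −d_i/d_o = −(-0.3250)/(0.816) = +0.398.
The image is virtual, upright and reduced, on the same side as the object.

m = +0.398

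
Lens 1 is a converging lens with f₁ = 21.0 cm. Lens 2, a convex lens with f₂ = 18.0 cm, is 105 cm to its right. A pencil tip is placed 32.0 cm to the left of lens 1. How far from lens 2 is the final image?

30.5 cm

Lens 1: 1/d_i1 = 1/f₁ − 1/d_o1 = 1/(21.0) − 1/(32.0) = 0.01637, so d_i1 = 61.09 cm.
The intermediate image is 61.09 cm to the right of lens 1, which is 105 − (61.09) = 43.91 cm to the left of lens 2, so d_o2 = +43.91 cm.
Lens 2: 1/d_i2 = 1/f₂ − 1/d_o2 = 1/(18.0) − 1/(43.91) = 0.03278, so d_i2 = 30.5 cm.
The final image is real, 30.5 cm to the right of lens 2 (overall magnification ≈ 1.3).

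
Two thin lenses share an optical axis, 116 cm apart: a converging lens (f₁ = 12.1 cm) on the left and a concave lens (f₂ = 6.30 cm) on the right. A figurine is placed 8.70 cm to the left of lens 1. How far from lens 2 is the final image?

6.04 cm

Lens 1: 1/d_i1 = 1/f₁ − 1/d_o1 = 1/(12.1) − 1/(8.70) = -0.03230, so d_i1 = -30.96 cm.
The intermediate image is 30.96 cm to the left of lens 1 (virtual), which is 116 − (-30.96) = 147.0 cm to the left of lens 2, so d_o2 = +147.0 cm.
Lens 2 is diverging, so f₂ = −6.30 cm.
Lens 2: 1/d_i2 = 1/f₂ − 1/d_o2 = 1/(-6.30) − 1/(147.0) = -0.1655, so d_i2 = -6.04 cm.
The final image is virtual, 6.04 cm to the left of lens 2 (overall magnification ≈ 0.15).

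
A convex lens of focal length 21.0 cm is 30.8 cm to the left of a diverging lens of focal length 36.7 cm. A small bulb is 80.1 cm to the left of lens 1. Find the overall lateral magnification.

Lens 1: 1/d_i1 = 1/(21.0) − 1/(80.1) = 0.03513, so d_i1 = 28.46 cm; m₁ = −d_i1/d_o1 = -0.3553.
d_o2 = 30.8 − (28.46) = 2.340 cm.
f₂ = −36.7 cm (diverging).
Lens 2: 1/d_i2 = 1/(-36.7) − 1/(2.340) = -0.4546, so d_i2 = -2.200 cm; m₂ = −d_i2/d_o2 = +0.9401.
m = m₁·m₂ = (-0.3553)(+0.9401) = -0.334.

m = -0.334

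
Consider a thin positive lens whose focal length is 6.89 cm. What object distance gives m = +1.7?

2.84 cm

m = −d_i/d_o ⇒ d_i = −m·d_o.
1/f = 1/d_o + 1/d_i = 1/d_o − 1/(m·d_o) = (1 − 1/m)/d_o, so d_o = f(1 − 1/m) = (6.890)(1 − 1/(+1.7)) = 2.84 cm.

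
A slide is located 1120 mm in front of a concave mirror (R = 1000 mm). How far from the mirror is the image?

f = R/2 = 1000/2 = 500.0 mm.
Mirror equation: 1/s_i = 1/f − 1/s_o = 1/(500.0) − 1/(1120) = 0.002000 − 0.0008929 = 0.001107, so s_i = 903 mm.
The image is real, inverted and reduced, in front of the mirror.

903 mm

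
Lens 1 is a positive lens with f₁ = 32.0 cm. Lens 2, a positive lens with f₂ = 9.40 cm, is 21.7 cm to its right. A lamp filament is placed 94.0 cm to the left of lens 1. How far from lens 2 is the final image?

Lens 1: 1/d_i1 = 1/f₁ − 1/d_o1 = 1/(32.0) − 1/(94.0) = 0.02061, so d_i1 = 48.52 cm.
The intermediate image is 48.52 cm to the right of lens 1, which lies 26.82 cm to the right of lens 2 — a virtual object — so d_o2 = −26.82 cm.
Lens 2: 1/d_i2 = 1/f₂ − 1/d_o2 = 1/(9.40) − 1/(-26.82) = 0.1437, so d_i2 = 6.96 cm.
The final image is real, 6.96 cm to the right of lens 2 (overall magnification ≈ -0.13).

6.96 cm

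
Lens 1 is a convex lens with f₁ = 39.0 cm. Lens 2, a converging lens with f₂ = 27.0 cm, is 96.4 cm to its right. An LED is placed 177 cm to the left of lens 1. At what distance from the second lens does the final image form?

Lens 1: 1/d_i1 = 1/f₁ − 1/d_o1 = 1/(39.0) − 1/(177) = 0.01999, so d_i1 = 50.02 cm.
The intermediate image is 50.02 cm to the right of lens 1, which is 96.4 − (50.02) = 46.38 cm to the left of lens 2, so d_o2 = +46.38 cm.
Lens 2: 1/d_i2 = 1/f₂ − 1/d_o2 = 1/(27.0) − 1/(46.38) = 0.01548, so d_i2 = 64.6 cm.
The final image is real, 64.6 cm to the right of lens 2 (overall magnification ≈ 0.39).

64.6 cm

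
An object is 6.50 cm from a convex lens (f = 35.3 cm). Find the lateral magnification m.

m = +1.23

1/d_i = 1/f − 1/d_o = 1/(35.30) − 1/(6.50) = -0.1255, so d_i = -7.967 cm.
m = −d_i/d_o = −(-7.967)/(6.50) = +1.23.
The image is virtual, upright and enlarged, on the same side as the object.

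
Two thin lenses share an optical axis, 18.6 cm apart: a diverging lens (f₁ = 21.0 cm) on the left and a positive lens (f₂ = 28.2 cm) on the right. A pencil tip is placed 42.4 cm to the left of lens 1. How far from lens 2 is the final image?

207 cm

Lens 1 is diverging, so f₁ = −21.0 cm.
Lens 1: 1/d_i1 = 1/f₁ − 1/d_o1 = 1/(-21.0) − 1/(42.4) = -0.07120, so d_i1 = -14.04 cm.
The intermediate image is 14.04 cm to the left of lens 1 (virtual), which is 18.6 − (-14.04) = 32.64 cm to the left of lens 2, so d_o2 = +32.64 cm.
Lens 2: 1/d_i2 = 1/f₂ − 1/d_o2 = 1/(28.2) − 1/(32.64) = 0.004824, so d_i2 = 207 cm.
The final image is real, 207 cm to the right of lens 2 (overall magnification ≈ -2.1).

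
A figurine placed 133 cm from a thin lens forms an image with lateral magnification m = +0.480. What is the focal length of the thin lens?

m = −d_i/d_o ⇒ d_i = −m·d_o = −(+0.480)·(133) = -63.84 cm.
1/f = 1/d_o + 1/d_i = 1/(133) + 1/(-63.84) = -0.008145, so f = -123 cm.
Since f is negative, the thin lens is diverging.

f = -123 cm (diverging)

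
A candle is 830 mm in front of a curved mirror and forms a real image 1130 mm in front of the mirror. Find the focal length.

Real image ⇒ d_i = +1130 mm.
1/f = 1/d_o + 1/d_i = 1/(830) + 1/(1130) = 0.002090, so f = 479 mm.
Since f is positive, the curved mirror is concave.

f = 479 mm (concave)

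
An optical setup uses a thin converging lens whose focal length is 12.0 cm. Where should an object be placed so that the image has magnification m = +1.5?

4.00 cm

m = −d_i/d_o ⇒ d_i = −m·d_o.
1/f = 1/d_o + 1/d_i = 1/d_o − 1/(m·d_o) = (1 − 1/m)/d_o, so d_o = f(1 − 1/m) = (12.00)(1 − 1/(+1.5)) = 4.00 cm.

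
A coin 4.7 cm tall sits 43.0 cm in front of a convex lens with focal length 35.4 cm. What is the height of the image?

21.9 cm

1/d_i = 1/f − 1/d_o = 1/(35.40) − 1/(43.0) = 0.004993, so d_i = 200.3 cm.
m = −d_i/d_o = -4.658.
|h_i| = |m|·h_o = 4.658 × 4.7 = 21.9 cm. The image is real, inverted and enlarged, on the far side of the lens.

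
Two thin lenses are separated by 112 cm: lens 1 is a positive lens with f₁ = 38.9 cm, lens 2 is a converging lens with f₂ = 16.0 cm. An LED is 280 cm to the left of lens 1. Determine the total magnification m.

m = +0.0508

Lens 1: 1/d_i1 = 1/(38.9) − 1/(280) = 0.02214, so d_i1 = 45.18 cm; m₁ = −d_i1/d_o1 = -0.1614.
d_o2 = 112 − (45.18) = 66.82 cm.
Lens 2: 1/d_i2 = 1/(16.0) − 1/(66.82) = 0.04753, so d_i2 = 21.04 cm; m₂ = −d_i2/d_o2 = -0.3148.
m = m₁·m₂ = (-0.1614)(-0.3148) = +0.0508.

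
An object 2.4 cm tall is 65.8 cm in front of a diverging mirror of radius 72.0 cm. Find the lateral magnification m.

f = R/2 = 72.0/2 = 36.00 cm; for a diverging mirror, f = -36.00 cm.
1/d_i = 1/f − 1/d_o = 1/(-36.00) − 1/(65.8) = -0.04298, so d_i = -23.27 cm.
m = −d_i/d_o = −(-23.27)/(65.8) = +0.354.
The image is virtual, upright and reduced, behind the mirror.

m = +0.354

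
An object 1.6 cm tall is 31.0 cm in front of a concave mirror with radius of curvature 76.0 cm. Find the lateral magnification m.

m = +5.43

f = R/2 = 76.0/2 = 38.00 cm.
1/d_i = 1/f − 1/d_o = 1/(38.00) − 1/(31.0) = -0.005942, so d_i = -168.3 cm.
m = −d_i/d_o = −(-168.3)/(31.0) = +5.43.
The image is virtual, upright and enlarged, behind the mirror.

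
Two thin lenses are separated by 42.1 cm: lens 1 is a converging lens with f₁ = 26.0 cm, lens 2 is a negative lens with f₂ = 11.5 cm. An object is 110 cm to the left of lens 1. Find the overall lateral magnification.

Lens 1: 1/d_i1 = 1/(26.0) − 1/(110) = 0.02937, so d_i1 = 34.05 cm; m₁ = −d_i1/d_o1 = -0.3095.
d_o2 = 42.1 − (34.05) = 8.050 cm.
f₂ = −11.5 cm (diverging).
Lens 2: 1/d_i2 = 1/(-11.5) − 1/(8.050) = -0.2112, so d_i2 = -4.735 cm; m₂ = −d_i2/d_o2 = +0.5882.
m = m₁·m₂ = (-0.3095)(+0.5882) = -0.182.

m = -0.182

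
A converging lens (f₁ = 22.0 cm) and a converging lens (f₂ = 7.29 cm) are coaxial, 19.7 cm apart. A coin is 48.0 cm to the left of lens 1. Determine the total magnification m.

Lens 1: 1/d_i1 = 1/(22.0) − 1/(48.0) = 0.02462, so d_i1 = 40.62 cm; m₁ = −d_i1/d_o1 = -0.8462.
d_o2 = 19.7 − (40.62) = -20.92 cm (virtual object).
Lens 2: 1/d_i2 = 1/(7.29) − 1/(-20.92) = 0.1850, so d_i2 = 5.406 cm; m₂ = −d_i2/d_o2 = +0.2584.
m = m₁·m₂ = (-0.8462)(+0.2584) = -0.219.

m = -0.219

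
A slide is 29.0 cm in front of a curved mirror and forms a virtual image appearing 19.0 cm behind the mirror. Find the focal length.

Virtual image ⇒ d_i = −19.0 cm.
1/f = 1/d_o + 1/d_i = 1/(29.0) + 1/(-19.0) = -0.01815, so f = -55.1 cm.
Since f is negative, the curved mirror is convex.

f = -55.1 cm (convex)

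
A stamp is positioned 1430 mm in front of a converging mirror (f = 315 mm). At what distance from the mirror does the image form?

Mirror equation: 1/d_i = 1/f − 1/d_o = 1/(315.0) − 1/(1430) = 0.003175 − 0.0006993 = 0.002475, so d_i = 404 mm.
The image is real, inverted and reduced, in front of the mirror.

404 mm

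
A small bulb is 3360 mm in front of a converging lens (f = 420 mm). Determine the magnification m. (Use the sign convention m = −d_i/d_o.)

1/d_i = 1/f − 1/d_o = 1/(420.0) − 1/(3360) = 0.002083, so d_i = 480.0 mm.
m = −d_i/d_o = −(480.0)/(3360) = -0.143.
The image is real, inverted and reduced, on the far side of the lens.

m = -0.143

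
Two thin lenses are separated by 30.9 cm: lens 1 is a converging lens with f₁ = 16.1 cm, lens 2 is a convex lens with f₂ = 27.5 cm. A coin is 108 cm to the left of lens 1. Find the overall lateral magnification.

Lens 1: 1/d_i1 = 1/(16.1) − 1/(108) = 0.05285, so d_i1 = 18.92 cm; m₁ = −d_i1/d_o1 = -0.1752.
d_o2 = 30.9 − (18.92) = 11.98 cm.
Lens 2: 1/d_i2 = 1/(27.5) − 1/(11.98) = -0.04711, so d_i2 = -21.23 cm; m₂ = −d_i2/d_o2 = +1.772.
m = m₁·m₂ = (-0.1752)(+1.772) = -0.310.

m = -0.310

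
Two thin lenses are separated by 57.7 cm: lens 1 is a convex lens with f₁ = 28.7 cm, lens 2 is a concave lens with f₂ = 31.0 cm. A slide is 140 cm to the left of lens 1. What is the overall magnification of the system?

Lens 1: 1/d_i1 = 1/(28.7) − 1/(140) = 0.02770, so d_i1 = 36.10 cm; m₁ = −d_i1/d_o1 = -0.2579.
d_o2 = 57.7 − (36.10) = 21.60 cm.
f₂ = −31.0 cm (diverging).
Lens 2: 1/d_i2 = 1/(-31.0) − 1/(21.60) = -0.07855, so d_i2 = -12.73 cm; m₂ = −d_i2/d_o2 = +0.5894.
m = m₁·m₂ = (-0.2579)(+0.5894) = -0.152.

m = -0.152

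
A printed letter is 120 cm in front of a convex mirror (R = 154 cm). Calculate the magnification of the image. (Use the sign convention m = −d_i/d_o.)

m = +0.391

f = R/2 = 154/2 = 77.00 cm; for a convex mirror, f = -77.00 cm.
1/d_i = 1/f − 1/d_o = 1/(-77.00) − 1/(120) = -0.02132, so d_i = -46.90 cm.
m = −d_i/d_o = −(-46.90)/(120) = +0.391.
The image is virtual, upright and reduced, behind the mirror.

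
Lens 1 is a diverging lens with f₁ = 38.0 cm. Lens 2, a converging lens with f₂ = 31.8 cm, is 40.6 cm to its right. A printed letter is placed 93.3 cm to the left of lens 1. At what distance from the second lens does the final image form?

60.0 cm

Lens 1 is diverging, so f₁ = −38.0 cm.
Lens 1: 1/d_i1 = 1/f₁ − 1/d_o1 = 1/(-38.0) − 1/(93.3) = -0.03703, so d_i1 = -27.00 cm.
The intermediate image is 27.00 cm to the left of lens 1 (virtual), which is 40.6 − (-27.00) = 67.60 cm to the left of lens 2, so d_o2 = +67.60 cm.
Lens 2: 1/d_i2 = 1/f₂ − 1/d_o2 = 1/(31.8) − 1/(67.60) = 0.01665, so d_i2 = 60.0 cm.
The final image is real, 60.0 cm to the right of lens 2 (overall magnification ≈ -0.26).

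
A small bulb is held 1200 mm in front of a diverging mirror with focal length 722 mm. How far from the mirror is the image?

For a diverging mirror, f = -722 mm.
Mirror equation: 1/s_i = 1/f − 1/s_o = 1/(-722.0) − 1/(1200) = -0.001385 − 0.0008333 = -0.002218, so s_i = -451 mm.
The image is virtual, upright and reduced, behind the mirror.

451 mm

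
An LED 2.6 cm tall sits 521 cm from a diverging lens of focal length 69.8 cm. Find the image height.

For a diverging lens, f = -69.8 cm.
1/d_i = 1/f − 1/d_o = 1/(-69.80) − 1/(521) = -0.01625, so d_i = -61.55 cm.
m = −d_i/d_o = +0.1181.
|h_i| = |m|·h_o = 0.1181 × 2.6 = 0.307 cm. The image is virtual, upright and reduced, on the same side as the object.

0.307 cm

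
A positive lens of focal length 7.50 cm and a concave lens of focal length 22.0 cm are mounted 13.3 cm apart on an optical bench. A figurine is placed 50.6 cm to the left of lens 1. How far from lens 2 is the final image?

3.73 cm

Lens 1: 1/d_i1 = 1/f₁ − 1/d_o1 = 1/(7.50) − 1/(50.6) = 0.1136, so d_i1 = 8.805 cm.
The intermediate image is 8.805 cm to the right of lens 1, which is 13.3 − (8.805) = 4.495 cm to the left of lens 2, so d_o2 = +4.495 cm.
Lens 2 is diverging, so f₂ = −22.0 cm.
Lens 2: 1/d_i2 = 1/f₂ − 1/d_o2 = 1/(-22.0) − 1/(4.495) = -0.2679, so d_i2 = -3.73 cm.
The final image is virtual, 3.73 cm to the left of lens 2 (overall magnification ≈ -0.14).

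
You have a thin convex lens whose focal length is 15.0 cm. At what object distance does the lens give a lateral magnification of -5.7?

17.6 cm

m = −d_i/d_o ⇒ d_i = −m·d_o.
1/f = 1/d_o + 1/d_i = 1/d_o − 1/(m·d_o) = (1 − 1/m)/d_o, so d_o = f(1 − 1/m) = (15.00)(1 − 1/(-5.7)) = 17.6 cm.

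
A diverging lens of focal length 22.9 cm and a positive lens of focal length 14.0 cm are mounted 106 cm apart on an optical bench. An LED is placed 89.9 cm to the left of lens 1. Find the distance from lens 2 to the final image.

15.8 cm

Lens 1 is diverging, so f₁ = −22.9 cm.
Lens 1: 1/d_i1 = 1/f₁ − 1/d_o1 = 1/(-22.9) − 1/(89.9) = -0.05479, so d_i1 = -18.25 cm.
The intermediate image is 18.25 cm to the left of lens 1 (virtual), which is 106 − (-18.25) = 124.2 cm to the left of lens 2, so d_o2 = +124.2 cm.
Lens 2: 1/d_i2 = 1/f₂ − 1/d_o2 = 1/(14.0) − 1/(124.2) = 0.06338, so d_i2 = 15.8 cm.
The final image is real, 15.8 cm to the right of lens 2 (overall magnification ≈ -0.026).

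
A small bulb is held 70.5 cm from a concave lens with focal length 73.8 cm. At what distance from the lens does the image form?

For a concave lens, f = -73.8 cm.
Thin-lens equation: 1/d_i = 1/f − 1/d_o = 1/(-73.80) − 1/(70.5) = -0.01355 − 0.01418 = -0.02773, so d_i = -36.1 cm.
The image is virtual, upright and reduced, on the same side as the object.

36.1 cm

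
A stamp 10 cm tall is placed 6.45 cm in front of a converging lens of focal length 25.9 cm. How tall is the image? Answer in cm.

13.3 cm

1/d_i = 1/f − 1/d_o = 1/(25.90) − 1/(6.45) = -0.1164, so d_i = -8.589 cm.
m = −d_i/d_o = +1.332.
|h_i| = |m|·h_o = 1.332 × 10 = 13.3 cm. The image is virtual, upright and enlarged, on the same side as the object.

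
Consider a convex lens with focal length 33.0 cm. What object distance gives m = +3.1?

m = −d_i/d_o ⇒ d_i = −m·d_o.
1/f = 1/d_o + 1/d_i = 1/d_o − 1/(m·d_o) = (1 − 1/m)/d_o, so d_o = f(1 − 1/m) = (33.00)(1 − 1/(+3.1)) = 22.4 cm.

22.4 cm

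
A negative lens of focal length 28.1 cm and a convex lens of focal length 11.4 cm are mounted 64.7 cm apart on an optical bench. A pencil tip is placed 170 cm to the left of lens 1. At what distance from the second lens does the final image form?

Lens 1 is diverging, so f₁ = −28.1 cm.
Lens 1: 1/d_i1 = 1/f₁ − 1/d_o1 = 1/(-28.1) − 1/(170) = -0.04147, so d_i1 = -24.11 cm.
The intermediate image is 24.11 cm to the left of lens 1 (virtual), which is 64.7 − (-24.11) = 88.81 cm to the left of lens 2, so d_o2 = +88.81 cm.
Lens 2: 1/d_i2 = 1/f₂ − 1/d_o2 = 1/(11.4) − 1/(88.81) = 0.07646, so d_i2 = 13.1 cm.
The final image is real, 13.1 cm to the right of lens 2 (overall magnification ≈ -0.021).

13.1 cm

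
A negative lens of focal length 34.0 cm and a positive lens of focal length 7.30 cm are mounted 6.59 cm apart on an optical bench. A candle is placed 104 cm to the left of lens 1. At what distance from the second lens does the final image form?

9.44 cm

Lens 1 is diverging, so f₁ = −34.0 cm.
Lens 1: 1/d_i1 = 1/f₁ − 1/d_o1 = 1/(-34.0) − 1/(104) = -0.03903, so d_i1 = -25.62 cm.
The intermediate image is 25.62 cm to the left of lens 1 (virtual), which is 6.59 − (-25.62) = 32.21 cm to the left of lens 2, so d_o2 = +32.21 cm.
Lens 2: 1/d_i2 = 1/f₂ − 1/d_o2 = 1/(7.30) − 1/(32.21) = 0.1059, so d_i2 = 9.44 cm.
The final image is real, 9.44 cm to the right of lens 2 (overall magnification ≈ -0.072).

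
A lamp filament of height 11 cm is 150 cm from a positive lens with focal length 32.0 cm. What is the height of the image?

2.98 cm

1/d_i = 1/f − 1/d_o = 1/(32.00) − 1/(150) = 0.02458, so d_i = 40.68 cm.
m = −d_i/d_o = -0.2712.
|h_i| = |m|·h_o = 0.2712 × 11 = 2.98 cm. The image is real, inverted and reduced, on the far side of the lens.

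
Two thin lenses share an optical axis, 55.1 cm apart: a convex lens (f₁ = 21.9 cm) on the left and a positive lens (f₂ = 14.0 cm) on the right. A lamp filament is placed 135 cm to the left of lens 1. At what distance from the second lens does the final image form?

Lens 1: 1/d_i1 = 1/f₁ − 1/d_o1 = 1/(21.9) − 1/(135) = 0.03825, so d_i1 = 26.14 cm.
The intermediate image is 26.14 cm to the right of lens 1, which is 55.1 − (26.14) = 28.96 cm to the left of lens 2, so d_o2 = +28.96 cm.
Lens 2: 1/d_i2 = 1/f₂ − 1/d_o2 = 1/(14.0) − 1/(28.96) = 0.03690, so d_i2 = 27.1 cm.
The final image is real, 27.1 cm to the right of lens 2 (overall magnification ≈ 0.18).

27.1 cm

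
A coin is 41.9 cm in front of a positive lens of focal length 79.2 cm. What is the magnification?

1/d_i = 1/f − 1/d_o = 1/(79.20) − 1/(41.9) = -0.01124, so d_i = -88.97 cm.
m = −d_i/d_o = −(-88.97)/(41.9) = +2.12.
The image is virtual, upright and enlarged, on the same side as the object.

m = +2.12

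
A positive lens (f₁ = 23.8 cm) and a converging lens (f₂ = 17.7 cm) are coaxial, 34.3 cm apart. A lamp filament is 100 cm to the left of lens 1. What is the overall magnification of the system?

Lens 1: 1/d_i1 = 1/(23.8) − 1/(100) = 0.03202, so d_i1 = 31.23 cm; m₁ = −d_i1/d_o1 = -0.3123.
d_o2 = 34.3 − (31.23) = 3.070 cm.
Lens 2: 1/d_i2 = 1/(17.7) − 1/(3.070) = -0.2692, so d_i2 = -3.714 cm; m₂ = −d_i2/d_o2 = +1.210.
m = m₁·m₂ = (-0.3123)(+1.210) = -0.378.

m = -0.378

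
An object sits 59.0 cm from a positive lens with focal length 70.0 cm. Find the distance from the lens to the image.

Lens equation: 1/q = 1/f − 1/p = 1/(70.00) − 1/(59.0) = 0.01429 − 0.01695 = -0.002663, so q = -375 cm.
The image is virtual, upright and enlarged, on the same side as the object.

375 cm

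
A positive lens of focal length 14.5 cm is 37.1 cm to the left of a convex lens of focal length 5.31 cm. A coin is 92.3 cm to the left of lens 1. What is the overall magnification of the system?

m = +0.0678

Lens 1: 1/d_i1 = 1/(14.5) − 1/(92.3) = 0.05813, so d_i1 = 17.20 cm; m₁ = −d_i1/d_o1 = -0.1863.
d_o2 = 37.1 − (17.20) = 19.90 cm.
Lens 2: 1/d_i2 = 1/(5.31) − 1/(19.90) = 0.1381, so d_i2 = 7.243 cm; m₂ = −d_i2/d_o2 = -0.3639.
m = m₁·m₂ = (-0.1863)(-0.3639) = +0.0678.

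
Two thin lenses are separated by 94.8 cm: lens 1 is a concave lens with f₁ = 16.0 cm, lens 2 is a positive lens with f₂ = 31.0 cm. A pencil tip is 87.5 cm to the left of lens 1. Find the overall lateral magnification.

m = -0.0620

f₁ = −16.0 cm (diverging).
Lens 1: 1/d_i1 = 1/(-16.0) − 1/(87.5) = -0.07393, so d_i1 = -13.53 cm; m₁ = −d_i1/d_o1 = +0.1546.
d_o2 = 94.8 − (-13.53) = 108.3 cm.
Lens 2: 1/d_i2 = 1/(31.0) − 1/(108.3) = 0.02302, so d_i2 = 43.43 cm; m₂ = −d_i2/d_o2 = -0.4010.
m = m₁·m₂ = (+0.1546)(-0.4010) = -0.0620.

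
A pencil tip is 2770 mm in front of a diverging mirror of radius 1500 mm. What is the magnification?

m = +0.213

f = R/2 = 1500/2 = 750.0 mm; for a diverging mirror, f = -750.0 mm.
1/d_i = 1/f − 1/d_o = 1/(-750.0) − 1/(2770) = -0.001694, so d_i = -590.2 mm.
m = −d_i/d_o = −(-590.2)/(2770) = +0.213.
The image is virtual, upright and reduced, behind the mirror.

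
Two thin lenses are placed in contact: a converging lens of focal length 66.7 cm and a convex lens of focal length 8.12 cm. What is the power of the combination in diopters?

P₁ = 1/f₁ = 1/(0.667 m) = +1.499 D; P₂ = 1/f₂ = 1/(0.0812 m) = +12.32 D.
For thin lenses in contact, P = P₁ + P₂ = (+1.499) + (+12.32) = +13.8 D.

P = +13.8 D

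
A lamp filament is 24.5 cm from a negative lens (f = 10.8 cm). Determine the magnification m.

m = +0.306

For a negative lens, f = -10.8 cm.
1/d_i = 1/f − 1/d_o = 1/(-10.80) − 1/(24.5) = -0.1334, so d_i = -7.496 cm.
m = −d_i/d_o = −(-7.496)/(24.5) = +0.306.
The image is virtual, upright and reduced, on the same side as the object.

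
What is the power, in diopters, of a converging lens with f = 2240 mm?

P = +0.446 D

f = 224 cm = 2.24 m.
P = 1/f = 1/(2.24 m) = +0.446 D.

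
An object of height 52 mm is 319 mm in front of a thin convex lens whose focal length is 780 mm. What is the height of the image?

1/d_i = 1/f − 1/d_o = 1/(780.0) − 1/(319) = -0.001853, so d_i = -539.7 mm.
m = −d_i/d_o = +1.692.
|h_i| = |m|·h_o = 1.692 × 52 = 88.0 mm. The image is virtual, upright and enlarged, on the same side as the object.

88.0 mm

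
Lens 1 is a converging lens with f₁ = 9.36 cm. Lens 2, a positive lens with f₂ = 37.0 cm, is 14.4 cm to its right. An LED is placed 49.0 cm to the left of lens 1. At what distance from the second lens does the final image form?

Lens 1: 1/d_i1 = 1/f₁ − 1/d_o1 = 1/(9.36) − 1/(49.0) = 0.08643, so d_i1 = 11.57 cm.
The intermediate image is 11.57 cm to the right of lens 1, which is 14.4 − (11.57) = 2.830 cm to the left of lens 2, so d_o2 = +2.830 cm.
Lens 2: 1/d_i2 = 1/f₂ − 1/d_o2 = 1/(37.0) − 1/(2.830) = -0.3263, so d_i2 = -3.06 cm.
The final image is virtual, 3.06 cm to the left of lens 2 (overall magnification ≈ -0.26).

3.06 cm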